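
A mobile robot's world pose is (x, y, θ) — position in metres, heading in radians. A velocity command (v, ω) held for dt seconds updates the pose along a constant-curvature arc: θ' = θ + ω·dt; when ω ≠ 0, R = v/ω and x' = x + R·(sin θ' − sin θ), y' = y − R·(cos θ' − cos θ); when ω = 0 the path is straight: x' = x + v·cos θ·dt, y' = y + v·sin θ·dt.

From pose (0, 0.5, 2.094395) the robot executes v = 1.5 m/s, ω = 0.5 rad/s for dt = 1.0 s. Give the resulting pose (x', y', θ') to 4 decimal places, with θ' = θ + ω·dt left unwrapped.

θ' = 2.0944 + 0.5·1.0 = 2.5944
R = v/ω = 1.5/0.5 = 3.0000
x' = 0 + 3.0000·(sin 2.5944 − sin 2.0944) = -1.0372
y' = 0.5 − 3.0000·(cos 2.5944 − cos 2.0944) = 1.5620

(-1.0372, 1.5620, 2.5944)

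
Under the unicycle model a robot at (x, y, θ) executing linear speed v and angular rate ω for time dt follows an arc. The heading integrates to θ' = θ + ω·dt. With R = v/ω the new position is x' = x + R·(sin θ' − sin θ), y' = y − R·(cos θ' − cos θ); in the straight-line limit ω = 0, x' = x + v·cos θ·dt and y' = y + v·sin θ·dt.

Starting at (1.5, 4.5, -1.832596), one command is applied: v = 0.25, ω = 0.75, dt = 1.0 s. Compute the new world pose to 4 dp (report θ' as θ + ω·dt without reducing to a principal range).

θ' = -1.8326 + 0.75·1.0 = -1.0826
R = v/ω = 0.25/0.75 = 0.3333
x' = 1.5 + 0.3333·(sin -1.0826 − sin -1.8326) = 1.5276
y' = 4.5 − 0.3333·(cos -1.0826 − cos -1.8326) = 4.2574

(1.5276, 4.2574, -1.0826)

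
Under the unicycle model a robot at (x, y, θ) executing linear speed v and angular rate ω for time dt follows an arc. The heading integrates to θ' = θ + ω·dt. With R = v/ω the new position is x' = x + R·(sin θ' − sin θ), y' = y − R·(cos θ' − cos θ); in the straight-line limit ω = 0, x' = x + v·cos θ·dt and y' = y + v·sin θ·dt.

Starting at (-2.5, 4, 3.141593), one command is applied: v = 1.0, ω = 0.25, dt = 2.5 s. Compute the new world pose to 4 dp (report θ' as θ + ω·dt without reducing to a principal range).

(-4.8404, 3.2439, 3.7666)

θ' = 3.1416 + 0.25·2.5 = 3.7666
R = v/ω = 1.0/0.25 = 4.0000
x' = -2.5 + 4.0000·(sin 3.7666 − sin 3.1416) = -4.8404
y' = 4 − 4.0000·(cos 3.7666 − cos 3.1416) = 3.2439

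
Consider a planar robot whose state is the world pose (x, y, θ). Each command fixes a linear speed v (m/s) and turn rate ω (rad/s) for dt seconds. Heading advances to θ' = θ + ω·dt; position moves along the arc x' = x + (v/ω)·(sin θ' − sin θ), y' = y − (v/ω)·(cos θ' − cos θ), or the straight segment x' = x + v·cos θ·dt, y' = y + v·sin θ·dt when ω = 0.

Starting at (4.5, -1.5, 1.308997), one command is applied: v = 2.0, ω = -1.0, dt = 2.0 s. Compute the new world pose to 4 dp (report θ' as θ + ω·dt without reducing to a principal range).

θ' = 1.3090 + -1.0·2.0 = -0.6910
R = v/ω = 2.0/-1.0 = -2.0000
x' = 4.5 + -2.0000·(sin -0.6910 − sin 1.3090) = 7.7065
y' = -1.5 − -2.0000·(cos -0.6910 − cos 1.3090) = -0.4764

(7.7065, -0.4764, -0.6910)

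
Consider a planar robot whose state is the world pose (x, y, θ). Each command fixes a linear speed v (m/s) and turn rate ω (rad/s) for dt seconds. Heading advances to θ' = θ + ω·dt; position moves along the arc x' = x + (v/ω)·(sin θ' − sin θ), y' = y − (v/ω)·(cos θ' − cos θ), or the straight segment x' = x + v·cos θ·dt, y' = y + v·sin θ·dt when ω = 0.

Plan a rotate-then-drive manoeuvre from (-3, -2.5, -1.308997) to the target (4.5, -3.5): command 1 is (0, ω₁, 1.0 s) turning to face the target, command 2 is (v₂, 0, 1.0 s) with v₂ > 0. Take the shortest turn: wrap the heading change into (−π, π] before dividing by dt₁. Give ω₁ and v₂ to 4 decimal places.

ω₁ = 1.1764, v₂ = 7.5664

heading to target = atan2(-3.5−-2.5, 4.5−-3) = -0.1326
Δθ = wrap(-0.1326 − -1.3090) = 1.1764; ω₁ = Δθ/dt₁ = 1.1764
distance = √((4.5−-3)² + (-3.5−-2.5)²) = 7.5664; v₂ = distance/dt₂ = 7.5664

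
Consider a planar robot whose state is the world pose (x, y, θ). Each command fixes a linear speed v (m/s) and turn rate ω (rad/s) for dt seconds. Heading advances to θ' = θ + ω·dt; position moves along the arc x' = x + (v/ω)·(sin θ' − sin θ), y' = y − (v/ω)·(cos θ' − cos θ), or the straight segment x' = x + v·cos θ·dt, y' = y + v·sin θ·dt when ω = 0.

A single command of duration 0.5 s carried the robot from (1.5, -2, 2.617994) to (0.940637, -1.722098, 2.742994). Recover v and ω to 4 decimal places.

Δθ = 2.742994 − 2.617994 = 0.125000
ω = Δθ/dt = 0.125000/0.5 = 0.2500
R = Δx/(sin θ' − sin θ) = 5.0000
v = R·ω = 5.0000·0.2500 = 1.2500

v = 1.2500, ω = 0.2500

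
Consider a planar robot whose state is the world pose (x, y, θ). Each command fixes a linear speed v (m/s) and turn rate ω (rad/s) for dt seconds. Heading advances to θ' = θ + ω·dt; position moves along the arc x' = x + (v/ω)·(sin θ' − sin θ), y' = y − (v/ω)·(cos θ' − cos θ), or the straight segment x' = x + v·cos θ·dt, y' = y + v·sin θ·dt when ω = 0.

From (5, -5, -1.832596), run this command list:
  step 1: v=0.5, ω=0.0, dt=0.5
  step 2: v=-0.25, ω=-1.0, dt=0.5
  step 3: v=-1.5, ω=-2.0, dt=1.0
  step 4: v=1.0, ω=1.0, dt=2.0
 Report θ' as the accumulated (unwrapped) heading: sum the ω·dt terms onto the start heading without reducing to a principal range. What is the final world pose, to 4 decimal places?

(4.5828, -5.0538, -2.3326)

step 1: θ'=-1.8326 (straight) → pose (4.9353, -5.2415, -1.8326)
step 2: θ'=-2.3326 (R=0.2500) → pose (4.9959, -5.1336, -2.3326)
step 3: θ'=-4.3326 (R=0.7500) → pose (6.2351, -5.3733, -4.3326)
step 4: θ'=-2.3326 (R=1.0000) → pose (4.5828, -5.0538, -2.3326)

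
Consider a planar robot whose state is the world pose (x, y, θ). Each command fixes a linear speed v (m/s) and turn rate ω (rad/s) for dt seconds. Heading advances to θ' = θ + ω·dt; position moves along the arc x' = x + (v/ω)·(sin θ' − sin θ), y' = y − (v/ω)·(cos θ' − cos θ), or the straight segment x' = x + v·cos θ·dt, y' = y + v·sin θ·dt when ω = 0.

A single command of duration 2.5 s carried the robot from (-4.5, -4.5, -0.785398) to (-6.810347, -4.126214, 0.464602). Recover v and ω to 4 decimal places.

Δθ = 0.464602 − -0.785398 = 1.250000
ω = Δθ/dt = 1.250000/2.5 = 0.5000
R = Δx/(sin θ' − sin θ) = -2.0000
v = R·ω = -2.0000·0.5000 = -1.0000

v = -1.0000, ω = 0.5000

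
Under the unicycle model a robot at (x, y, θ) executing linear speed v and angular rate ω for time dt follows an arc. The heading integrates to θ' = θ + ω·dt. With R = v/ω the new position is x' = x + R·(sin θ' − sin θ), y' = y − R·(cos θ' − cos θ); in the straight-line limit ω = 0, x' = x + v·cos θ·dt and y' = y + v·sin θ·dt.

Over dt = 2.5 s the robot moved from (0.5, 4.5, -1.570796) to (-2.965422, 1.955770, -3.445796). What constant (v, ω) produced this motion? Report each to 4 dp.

v = 2.0000, ω = -0.7500

Δθ = -3.445796 − -1.570796 = -1.875000
ω = Δθ/dt = -1.875000/2.5 = -0.7500
R = Δx/(sin θ' − sin θ) = -2.6667
v = R·ω = -2.6667·-0.7500 = 2.0000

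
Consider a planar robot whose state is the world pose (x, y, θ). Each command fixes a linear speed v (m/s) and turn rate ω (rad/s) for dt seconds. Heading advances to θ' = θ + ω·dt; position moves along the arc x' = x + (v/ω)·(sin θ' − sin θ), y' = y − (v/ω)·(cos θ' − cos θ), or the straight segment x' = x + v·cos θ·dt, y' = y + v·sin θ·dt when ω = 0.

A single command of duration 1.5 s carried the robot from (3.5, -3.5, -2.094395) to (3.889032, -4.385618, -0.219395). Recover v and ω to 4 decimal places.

Δθ = -0.219395 − -2.094395 = 1.875000
ω = Δθ/dt = 1.875000/1.5 = 1.2500
R = −Δy/(cos θ' − cos θ) = 0.6000
v = R·ω = 0.6000·1.2500 = 0.7500

v = 0.7500, ω = 1.2500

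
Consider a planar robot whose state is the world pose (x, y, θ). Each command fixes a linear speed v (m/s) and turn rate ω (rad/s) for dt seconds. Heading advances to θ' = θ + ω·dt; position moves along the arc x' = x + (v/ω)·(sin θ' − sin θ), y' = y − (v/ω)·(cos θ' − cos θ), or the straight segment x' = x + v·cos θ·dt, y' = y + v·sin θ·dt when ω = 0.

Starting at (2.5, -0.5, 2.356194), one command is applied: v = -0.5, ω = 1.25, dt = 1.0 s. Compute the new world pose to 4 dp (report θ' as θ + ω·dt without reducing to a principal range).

(2.9621, -0.5748, 3.6062)

θ' = 2.3562 + 1.25·1.0 = 3.6062
R = v/ω = -0.5/1.25 = -0.4000
x' = 2.5 + -0.4000·(sin 3.6062 − sin 2.3562) = 2.9621
y' = -0.5 − -0.4000·(cos 3.6062 − cos 2.3562) = -0.5748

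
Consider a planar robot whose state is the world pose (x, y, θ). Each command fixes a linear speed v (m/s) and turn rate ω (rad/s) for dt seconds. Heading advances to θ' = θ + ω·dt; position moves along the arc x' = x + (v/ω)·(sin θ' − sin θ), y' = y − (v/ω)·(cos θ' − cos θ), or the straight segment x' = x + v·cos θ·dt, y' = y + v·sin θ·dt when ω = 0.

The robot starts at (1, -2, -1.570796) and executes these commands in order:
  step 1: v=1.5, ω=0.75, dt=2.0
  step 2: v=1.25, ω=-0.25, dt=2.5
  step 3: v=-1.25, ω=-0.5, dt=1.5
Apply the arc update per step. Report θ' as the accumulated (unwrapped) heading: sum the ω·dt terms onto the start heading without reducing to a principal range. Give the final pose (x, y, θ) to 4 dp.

step 1: θ'=-0.0708 (R=2.0000) → pose (2.8585, -3.9950, -0.0708)
step 2: θ'=-0.6958 (R=-5.0000) → pose (5.7098, -5.1447, -0.6958)
step 3: θ'=-1.4458 (R=2.5000) → pose (4.8318, -3.5376, -1.4458)

(4.8318, -3.5376, -1.4458)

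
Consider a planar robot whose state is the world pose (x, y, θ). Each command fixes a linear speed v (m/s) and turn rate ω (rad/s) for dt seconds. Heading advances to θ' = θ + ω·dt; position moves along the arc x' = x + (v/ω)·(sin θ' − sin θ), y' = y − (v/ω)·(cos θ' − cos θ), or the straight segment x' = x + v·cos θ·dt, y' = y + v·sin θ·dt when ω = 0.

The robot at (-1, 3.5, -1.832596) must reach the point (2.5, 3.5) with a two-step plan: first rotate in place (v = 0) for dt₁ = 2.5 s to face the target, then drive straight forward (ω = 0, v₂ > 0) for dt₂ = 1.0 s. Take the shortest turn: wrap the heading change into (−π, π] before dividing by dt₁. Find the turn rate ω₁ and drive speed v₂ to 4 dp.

heading to target = atan2(3.5−3.5, 2.5−-1) = 0.0000
Δθ = wrap(0.0000 − -1.8326) = 1.8326; ω₁ = Δθ/dt₁ = 0.7330
distance = √((2.5−-1)² + (3.5−3.5)²) = 3.5000; v₂ = distance/dt₂ = 3.5000

ω₁ = 0.7330, v₂ = 3.5000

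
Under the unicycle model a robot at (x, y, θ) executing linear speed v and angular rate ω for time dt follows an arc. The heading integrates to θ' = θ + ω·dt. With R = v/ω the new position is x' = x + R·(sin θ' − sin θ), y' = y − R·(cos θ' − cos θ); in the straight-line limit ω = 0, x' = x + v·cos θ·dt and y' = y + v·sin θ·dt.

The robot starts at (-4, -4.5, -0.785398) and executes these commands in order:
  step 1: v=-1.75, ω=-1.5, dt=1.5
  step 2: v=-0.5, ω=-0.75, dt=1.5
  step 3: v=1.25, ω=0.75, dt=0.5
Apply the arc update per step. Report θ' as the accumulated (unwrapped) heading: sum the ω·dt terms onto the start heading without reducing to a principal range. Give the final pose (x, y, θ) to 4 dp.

step 1: θ'=-3.0354 (R=1.1667) → pose (-3.2987, -2.5149, -3.0354)
step 2: θ'=-4.1604 (R=0.6667) → pose (-2.6604, -2.8283, -4.1604)
step 3: θ'=-3.7854 (R=1.6667) → pose (-3.0791, -2.3692, -3.7854)

(-3.0791, -2.3692, -3.7854)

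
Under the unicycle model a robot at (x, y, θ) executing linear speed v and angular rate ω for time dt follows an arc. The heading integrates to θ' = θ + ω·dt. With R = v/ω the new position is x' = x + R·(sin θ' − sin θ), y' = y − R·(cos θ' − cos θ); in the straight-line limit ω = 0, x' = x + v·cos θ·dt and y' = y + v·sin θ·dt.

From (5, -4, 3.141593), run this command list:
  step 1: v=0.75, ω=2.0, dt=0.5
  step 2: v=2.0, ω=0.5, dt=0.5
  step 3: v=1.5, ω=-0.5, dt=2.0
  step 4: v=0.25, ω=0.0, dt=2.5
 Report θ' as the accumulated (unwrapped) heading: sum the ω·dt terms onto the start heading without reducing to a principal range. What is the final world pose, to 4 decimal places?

(1.5441, -7.1877, 3.3916)

step 1: θ'=4.1416 (R=0.3750) → pose (4.6844, -4.1724, 4.1416)
step 2: θ'=4.3916 (R=4.0000) → pose (4.2544, -5.0723, 4.3916)
step 3: θ'=3.3916 (R=-3.0000) → pose (2.1497, -7.0331, 3.3916)
step 4: θ'=3.3916 (straight) → pose (1.5441, -7.1877, 3.3916)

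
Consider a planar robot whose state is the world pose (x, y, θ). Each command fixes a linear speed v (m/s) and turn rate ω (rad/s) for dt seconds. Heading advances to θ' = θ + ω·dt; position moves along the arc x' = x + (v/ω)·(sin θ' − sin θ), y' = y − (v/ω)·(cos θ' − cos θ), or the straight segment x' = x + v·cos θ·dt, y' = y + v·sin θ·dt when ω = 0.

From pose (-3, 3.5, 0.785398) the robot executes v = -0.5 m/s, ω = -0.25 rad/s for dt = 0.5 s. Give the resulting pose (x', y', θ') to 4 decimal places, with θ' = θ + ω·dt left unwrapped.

θ' = 0.7854 + -0.25·0.5 = 0.6604
R = v/ω = -0.5/-0.25 = 2.0000
x' = -3 + 2.0000·(sin 0.6604 − sin 0.7854) = -3.1874
y' = 3.5 − 2.0000·(cos 0.6604 − cos 0.7854) = 3.3347

(-3.1874, 3.3347, 0.6604)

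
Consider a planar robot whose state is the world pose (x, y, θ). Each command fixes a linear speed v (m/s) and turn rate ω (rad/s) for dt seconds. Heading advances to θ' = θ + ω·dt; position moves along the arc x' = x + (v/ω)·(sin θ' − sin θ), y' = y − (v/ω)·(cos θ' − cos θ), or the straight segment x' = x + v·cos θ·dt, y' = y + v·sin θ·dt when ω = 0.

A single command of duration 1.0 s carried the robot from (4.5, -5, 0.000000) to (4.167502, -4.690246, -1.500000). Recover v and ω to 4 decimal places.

Δθ = -1.500000 − 0.000000 = -1.500000
ω = Δθ/dt = -1.500000/1.0 = -1.5000
R = Δx/(sin θ' − sin θ) = 0.3333
v = R·ω = 0.3333·-1.5000 = -0.5000

v = -0.5000, ω = -1.5000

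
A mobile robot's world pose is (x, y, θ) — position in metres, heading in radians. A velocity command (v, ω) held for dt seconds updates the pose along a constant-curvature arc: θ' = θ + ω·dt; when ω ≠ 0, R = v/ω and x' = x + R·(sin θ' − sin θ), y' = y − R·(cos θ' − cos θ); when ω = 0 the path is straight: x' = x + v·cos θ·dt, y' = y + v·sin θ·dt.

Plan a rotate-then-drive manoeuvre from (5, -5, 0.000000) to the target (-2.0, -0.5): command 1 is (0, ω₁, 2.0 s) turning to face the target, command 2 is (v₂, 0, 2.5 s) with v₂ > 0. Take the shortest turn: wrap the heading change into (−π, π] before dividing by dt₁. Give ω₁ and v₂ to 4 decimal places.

heading to target = atan2(-0.5−-5, -2−5) = 2.5703
Δθ = wrap(2.5703 − 0.0000) = 2.5703; ω₁ = Δθ/dt₁ = 1.2851
distance = √((-2−5)² + (-0.5−-5)²) = 8.3217; v₂ = distance/dt₂ = 3.3287

ω₁ = 1.2851, v₂ = 3.3287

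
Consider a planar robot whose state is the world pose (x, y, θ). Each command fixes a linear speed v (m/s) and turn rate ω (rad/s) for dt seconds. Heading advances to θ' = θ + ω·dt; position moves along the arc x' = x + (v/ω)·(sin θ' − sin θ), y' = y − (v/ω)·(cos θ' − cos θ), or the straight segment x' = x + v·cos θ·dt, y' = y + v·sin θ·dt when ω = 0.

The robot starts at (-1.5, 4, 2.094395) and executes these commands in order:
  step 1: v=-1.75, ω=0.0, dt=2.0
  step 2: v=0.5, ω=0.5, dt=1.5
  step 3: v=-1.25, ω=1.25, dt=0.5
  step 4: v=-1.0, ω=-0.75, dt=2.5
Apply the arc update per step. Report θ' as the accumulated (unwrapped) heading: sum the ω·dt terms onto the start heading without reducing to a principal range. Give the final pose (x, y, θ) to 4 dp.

step 1: θ'=2.0944 (straight) → pose (0.2500, 0.9689, 2.0944)
step 2: θ'=2.8444 (R=1.0000) → pose (-0.3232, 1.4251, 2.8444)
step 3: θ'=3.4694 (R=-1.0000) → pose (0.2916, 1.4345, 3.4694)
step 4: θ'=1.5944 (R=1.3333) → pose (2.0539, 0.2036, 1.5944)

(2.0539, 0.2036, 1.5944)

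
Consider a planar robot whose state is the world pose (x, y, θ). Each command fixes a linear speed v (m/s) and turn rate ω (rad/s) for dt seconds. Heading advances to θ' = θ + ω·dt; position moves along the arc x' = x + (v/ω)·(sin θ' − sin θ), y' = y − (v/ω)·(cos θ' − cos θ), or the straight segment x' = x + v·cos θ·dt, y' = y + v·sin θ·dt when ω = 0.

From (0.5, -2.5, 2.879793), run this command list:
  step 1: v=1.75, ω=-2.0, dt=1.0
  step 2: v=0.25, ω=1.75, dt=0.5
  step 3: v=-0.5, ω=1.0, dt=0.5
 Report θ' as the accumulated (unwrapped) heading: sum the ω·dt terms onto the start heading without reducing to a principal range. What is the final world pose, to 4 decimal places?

step 1: θ'=0.8798 (R=-0.8750) → pose (0.0522, -1.0972, 0.8798)
step 2: θ'=1.7548 (R=0.1429) → pose (0.0825, -0.9800, 1.7548)
step 3: θ'=2.2548 (R=-0.5000) → pose (0.1866, -1.2045, 2.2548)

(0.1866, -1.2045, 2.2548)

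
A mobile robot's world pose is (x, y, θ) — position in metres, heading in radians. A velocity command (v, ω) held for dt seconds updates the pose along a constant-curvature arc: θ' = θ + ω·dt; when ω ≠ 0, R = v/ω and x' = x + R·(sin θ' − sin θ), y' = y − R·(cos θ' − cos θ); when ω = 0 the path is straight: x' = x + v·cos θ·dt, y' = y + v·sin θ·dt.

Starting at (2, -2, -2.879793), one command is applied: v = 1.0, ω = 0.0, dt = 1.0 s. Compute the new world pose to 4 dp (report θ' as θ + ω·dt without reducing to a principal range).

(1.0341, -2.2588, -2.8798)

θ' = -2.8798 + 0.0·1.0 = -2.8798
ω = 0 → straight: x' = 2 + 1.0·cos(-2.8798)·1.0 = 1.0341
y' = -2 + 1.0·sin(-2.8798)·1.0 = -2.2588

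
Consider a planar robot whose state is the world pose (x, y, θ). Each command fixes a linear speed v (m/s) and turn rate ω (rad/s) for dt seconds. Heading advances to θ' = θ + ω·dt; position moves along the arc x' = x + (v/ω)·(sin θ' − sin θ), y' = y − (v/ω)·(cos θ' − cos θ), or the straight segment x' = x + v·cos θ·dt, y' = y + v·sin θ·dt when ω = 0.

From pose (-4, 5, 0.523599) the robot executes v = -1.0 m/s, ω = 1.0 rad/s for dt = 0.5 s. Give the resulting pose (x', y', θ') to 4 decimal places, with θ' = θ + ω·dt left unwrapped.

θ' = 0.5236 + 1.0·0.5 = 1.0236
R = v/ω = -1.0/1.0 = -1.0000
x' = -4 + -1.0000·(sin 1.0236 − sin 0.5236) = -4.3540
y' = 5 − -1.0000·(cos 1.0236 − cos 0.5236) = 4.6543

(-4.3540, 4.6543, 1.0236)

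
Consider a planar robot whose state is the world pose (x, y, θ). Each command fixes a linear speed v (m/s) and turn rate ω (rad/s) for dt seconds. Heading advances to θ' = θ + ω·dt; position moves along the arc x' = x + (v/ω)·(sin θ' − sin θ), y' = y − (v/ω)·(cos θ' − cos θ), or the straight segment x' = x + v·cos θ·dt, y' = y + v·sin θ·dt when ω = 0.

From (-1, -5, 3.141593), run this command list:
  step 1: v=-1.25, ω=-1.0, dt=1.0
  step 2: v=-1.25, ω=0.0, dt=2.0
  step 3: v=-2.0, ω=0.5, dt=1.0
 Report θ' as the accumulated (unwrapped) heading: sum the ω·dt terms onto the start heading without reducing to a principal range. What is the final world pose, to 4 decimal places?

(2.8508, -9.0274, 2.6416)

step 1: θ'=2.1416 (R=1.2500) → pose (0.0518, -5.5746, 2.1416)
step 2: θ'=2.1416 (straight) → pose (1.4026, -7.6783, 2.1416)
step 3: θ'=2.6416 (R=-4.0000) → pose (2.8508, -9.0274, 2.6416)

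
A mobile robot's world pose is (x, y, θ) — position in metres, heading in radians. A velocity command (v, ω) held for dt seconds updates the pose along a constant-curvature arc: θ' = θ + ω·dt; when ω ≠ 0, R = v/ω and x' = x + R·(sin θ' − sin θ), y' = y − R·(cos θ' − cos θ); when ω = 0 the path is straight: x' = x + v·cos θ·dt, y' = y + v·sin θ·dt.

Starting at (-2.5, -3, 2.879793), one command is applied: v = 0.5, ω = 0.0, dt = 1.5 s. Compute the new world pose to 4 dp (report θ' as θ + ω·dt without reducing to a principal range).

(-3.2244, -2.8059, 2.8798)

θ' = 2.8798 + 0.0·1.5 = 2.8798
ω = 0 → straight: x' = -2.5 + 0.5·cos(2.8798)·1.5 = -3.2244
y' = -3 + 0.5·sin(2.8798)·1.5 = -2.8059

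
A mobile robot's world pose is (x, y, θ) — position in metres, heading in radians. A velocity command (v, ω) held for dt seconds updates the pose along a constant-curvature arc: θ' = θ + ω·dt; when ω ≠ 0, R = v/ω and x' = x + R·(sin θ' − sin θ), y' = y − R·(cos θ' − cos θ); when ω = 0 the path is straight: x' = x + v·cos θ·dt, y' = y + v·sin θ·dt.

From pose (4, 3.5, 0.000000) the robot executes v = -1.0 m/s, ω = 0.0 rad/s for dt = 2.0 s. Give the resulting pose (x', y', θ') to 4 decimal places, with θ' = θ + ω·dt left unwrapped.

θ' = 0.0000 + 0.0·2.0 = 0.0000
ω = 0 → straight: x' = 4 + -1.0·cos(0.0000)·2.0 = 2.0000
y' = 3.5 + -1.0·sin(0.0000)·2.0 = 3.5000

(2.0000, 3.5000, 0.0000)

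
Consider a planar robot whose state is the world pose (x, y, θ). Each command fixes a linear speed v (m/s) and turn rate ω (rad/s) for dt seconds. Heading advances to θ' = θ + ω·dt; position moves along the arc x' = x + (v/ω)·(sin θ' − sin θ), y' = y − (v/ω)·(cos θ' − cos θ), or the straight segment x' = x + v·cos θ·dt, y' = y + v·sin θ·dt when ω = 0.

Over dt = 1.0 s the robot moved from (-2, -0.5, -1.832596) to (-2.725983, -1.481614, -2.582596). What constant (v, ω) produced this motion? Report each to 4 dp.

v = 1.2500, ω = -0.7500

Δθ = -2.582596 − -1.832596 = -0.750000
ω = Δθ/dt = -0.750000/1.0 = -0.7500
R = −Δy/(cos θ' − cos θ) = -1.6667
v = R·ω = -1.6667·-0.7500 = 1.2500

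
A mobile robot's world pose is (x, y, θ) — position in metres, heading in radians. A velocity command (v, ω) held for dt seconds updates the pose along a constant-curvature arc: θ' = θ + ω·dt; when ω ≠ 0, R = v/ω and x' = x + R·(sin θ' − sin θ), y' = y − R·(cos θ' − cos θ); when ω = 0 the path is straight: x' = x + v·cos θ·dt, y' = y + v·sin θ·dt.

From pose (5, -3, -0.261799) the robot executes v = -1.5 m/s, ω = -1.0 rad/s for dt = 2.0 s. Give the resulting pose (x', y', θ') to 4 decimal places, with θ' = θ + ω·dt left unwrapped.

(4.2323, -0.5951, -2.2618)

θ' = -0.2618 + -1.0·2.0 = -2.2618
R = v/ω = -1.5/-1.0 = 1.5000
x' = 5 + 1.5000·(sin -2.2618 − sin -0.2618) = 4.2323
y' = -3 − 1.5000·(cos -2.2618 − cos -0.2618) = -0.5951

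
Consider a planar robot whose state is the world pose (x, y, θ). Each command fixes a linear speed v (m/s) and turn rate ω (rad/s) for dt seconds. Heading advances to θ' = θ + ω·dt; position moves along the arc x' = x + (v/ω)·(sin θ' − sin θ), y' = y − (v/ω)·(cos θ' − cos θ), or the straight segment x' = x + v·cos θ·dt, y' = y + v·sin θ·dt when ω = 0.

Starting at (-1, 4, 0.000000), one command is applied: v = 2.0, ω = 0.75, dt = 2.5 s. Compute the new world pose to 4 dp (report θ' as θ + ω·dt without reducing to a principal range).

θ' = 0.0000 + 0.75·2.5 = 1.8750
R = v/ω = 2.0/0.75 = 2.6667
x' = -1 + 2.6667·(sin 1.8750 − sin 0.0000) = 1.5442
y' = 4 − 2.6667·(cos 1.8750 − cos 0.0000) = 7.4654

(1.5442, 7.4654, 1.8750)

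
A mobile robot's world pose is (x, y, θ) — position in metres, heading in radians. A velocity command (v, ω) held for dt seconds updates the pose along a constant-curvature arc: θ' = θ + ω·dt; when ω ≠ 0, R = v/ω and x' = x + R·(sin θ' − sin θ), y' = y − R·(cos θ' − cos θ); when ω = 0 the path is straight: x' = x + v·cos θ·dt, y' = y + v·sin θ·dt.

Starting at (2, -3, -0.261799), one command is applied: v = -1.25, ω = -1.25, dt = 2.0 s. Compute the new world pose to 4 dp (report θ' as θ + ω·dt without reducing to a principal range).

(1.8881, -1.1053, -2.7618)

θ' = -0.2618 + -1.25·2.0 = -2.7618
R = v/ω = -1.25/-1.25 = 1.0000
x' = 2 + 1.0000·(sin -2.7618 − sin -0.2618) = 1.8881
y' = -3 − 1.0000·(cos -2.7618 − cos -0.2618) = -1.1053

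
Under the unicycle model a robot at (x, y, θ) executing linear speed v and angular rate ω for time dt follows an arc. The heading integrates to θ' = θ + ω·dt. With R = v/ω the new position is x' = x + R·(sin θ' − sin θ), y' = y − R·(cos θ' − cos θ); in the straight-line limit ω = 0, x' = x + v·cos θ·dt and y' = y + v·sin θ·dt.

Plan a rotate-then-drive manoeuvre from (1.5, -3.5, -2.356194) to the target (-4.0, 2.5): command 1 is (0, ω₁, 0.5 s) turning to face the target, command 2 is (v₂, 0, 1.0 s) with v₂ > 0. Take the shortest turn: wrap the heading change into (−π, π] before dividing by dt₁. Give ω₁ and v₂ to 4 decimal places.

ω₁ = -3.2285, v₂ = 8.1394

heading to target = atan2(2.5−-3.5, -4−1.5) = 2.3127
Δθ = wrap(2.3127 − -2.3562) = -1.6142; ω₁ = Δθ/dt₁ = -3.2285
distance = √((-4−1.5)² + (2.5−-3.5)²) = 8.1394; v₂ = distance/dt₂ = 8.1394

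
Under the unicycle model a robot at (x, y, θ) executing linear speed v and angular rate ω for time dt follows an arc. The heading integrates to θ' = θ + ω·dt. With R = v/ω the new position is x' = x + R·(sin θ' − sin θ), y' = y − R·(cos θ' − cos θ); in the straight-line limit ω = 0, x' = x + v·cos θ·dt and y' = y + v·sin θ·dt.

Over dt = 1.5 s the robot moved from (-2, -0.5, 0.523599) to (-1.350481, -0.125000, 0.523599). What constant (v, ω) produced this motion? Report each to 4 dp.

Δθ = 0.523599 − 0.523599 = 0.000000
ω = Δθ/dt = 0.000000/1.5 = 0.0000
ω = 0 → v = (Δx·cos θ + Δy·sin θ)/dt = 0.5000

v = 0.5000, ω = 0.0000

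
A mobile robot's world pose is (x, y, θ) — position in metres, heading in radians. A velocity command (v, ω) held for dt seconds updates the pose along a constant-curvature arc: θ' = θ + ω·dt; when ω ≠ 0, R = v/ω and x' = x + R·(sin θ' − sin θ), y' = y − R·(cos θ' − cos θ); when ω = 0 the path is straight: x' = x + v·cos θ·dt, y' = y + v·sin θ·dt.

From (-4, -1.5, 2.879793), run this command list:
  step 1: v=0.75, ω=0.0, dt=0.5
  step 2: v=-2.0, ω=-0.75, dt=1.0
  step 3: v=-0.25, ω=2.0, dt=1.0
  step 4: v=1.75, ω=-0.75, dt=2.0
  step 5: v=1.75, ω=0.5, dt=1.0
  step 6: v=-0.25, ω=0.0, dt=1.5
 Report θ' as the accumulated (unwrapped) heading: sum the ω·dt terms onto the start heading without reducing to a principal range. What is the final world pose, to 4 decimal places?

(-6.9703, -2.8738, 3.1298)

step 1: θ'=2.8798 (straight) → pose (-4.3622, -1.4029, 2.8798)
step 2: θ'=2.1298 (R=2.6667) → pose (-2.7916, -2.5645, 2.1298)
step 3: θ'=4.1298 (R=-0.1250) → pose (-2.5813, -2.5670, 4.1298)
step 4: θ'=2.6298 (R=-2.3333) → pose (-5.6725, -3.3176, 2.6298)
step 5: θ'=3.1298 (R=3.5000) → pose (-7.3453, -2.8693, 3.1298)
step 6: θ'=3.1298 (straight) → pose (-6.9703, -2.8738, 3.1298)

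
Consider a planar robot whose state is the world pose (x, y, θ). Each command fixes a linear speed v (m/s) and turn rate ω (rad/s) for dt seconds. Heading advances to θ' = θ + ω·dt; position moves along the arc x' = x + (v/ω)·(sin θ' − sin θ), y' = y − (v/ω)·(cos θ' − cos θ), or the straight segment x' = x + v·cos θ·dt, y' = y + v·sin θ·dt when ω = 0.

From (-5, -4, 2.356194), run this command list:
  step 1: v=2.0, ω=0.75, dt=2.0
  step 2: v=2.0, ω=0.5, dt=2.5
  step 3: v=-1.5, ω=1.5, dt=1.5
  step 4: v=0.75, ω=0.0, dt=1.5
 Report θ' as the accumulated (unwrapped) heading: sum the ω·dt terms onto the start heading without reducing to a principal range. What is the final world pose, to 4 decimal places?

step 1: θ'=3.8562 (R=2.6667) → pose (-8.6331, -3.8713, 3.8562)
step 2: θ'=5.1062 (R=4.0000) → pose (-9.7057, -8.4276, 5.1062)
step 3: θ'=7.3562 (R=-1.0000) → pose (-11.5078, -8.3338, 7.3562)
step 4: θ'=7.3562 (straight) → pose (-10.9706, -7.3453, 7.3562)

(-10.9706, -7.3453, 7.3562)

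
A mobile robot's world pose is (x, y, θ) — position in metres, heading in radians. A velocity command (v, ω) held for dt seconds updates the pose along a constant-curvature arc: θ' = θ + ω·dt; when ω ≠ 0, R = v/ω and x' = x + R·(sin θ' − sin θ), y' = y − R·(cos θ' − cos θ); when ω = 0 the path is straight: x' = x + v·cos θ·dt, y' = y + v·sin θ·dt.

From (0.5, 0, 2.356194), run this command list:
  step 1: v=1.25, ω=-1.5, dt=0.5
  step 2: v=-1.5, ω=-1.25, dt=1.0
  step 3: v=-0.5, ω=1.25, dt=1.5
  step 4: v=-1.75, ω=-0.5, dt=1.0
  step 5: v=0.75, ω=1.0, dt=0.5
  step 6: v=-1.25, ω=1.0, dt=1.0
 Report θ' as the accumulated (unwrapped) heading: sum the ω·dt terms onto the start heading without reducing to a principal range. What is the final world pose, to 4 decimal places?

step 1: θ'=1.6062 (R=-0.8333) → pose (0.2564, 0.5598, 1.6062)
step 2: θ'=0.3562 (R=1.2000) → pose (-0.5244, -0.6074, 0.3562)
step 3: θ'=2.2312 (R=-0.4000) → pose (-0.7008, -1.2276, 2.2312)
step 4: θ'=1.7312 (R=3.5000) → pose (-0.0098, -2.8157, 1.7312)
step 5: θ'=2.2312 (R=0.7500) → pose (-0.1579, -2.4754, 2.2312)
step 6: θ'=3.2312 (R=-1.2500) → pose (0.9412, -2.9536, 3.2312)

(0.9412, -2.9536, 3.2312)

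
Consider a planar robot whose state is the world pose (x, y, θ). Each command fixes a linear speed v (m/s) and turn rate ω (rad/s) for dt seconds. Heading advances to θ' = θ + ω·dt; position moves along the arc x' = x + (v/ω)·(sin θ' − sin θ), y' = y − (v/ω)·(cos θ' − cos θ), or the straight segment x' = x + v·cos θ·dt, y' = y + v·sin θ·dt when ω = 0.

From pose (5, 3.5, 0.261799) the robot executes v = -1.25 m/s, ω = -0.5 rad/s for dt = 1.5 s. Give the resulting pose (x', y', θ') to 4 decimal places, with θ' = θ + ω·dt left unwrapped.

θ' = 0.2618 + -0.5·1.5 = -0.4882
R = v/ω = -1.25/-0.5 = 2.5000
x' = 5 + 2.5000·(sin -0.4882 − sin 0.2618) = 3.1804
y' = 3.5 − 2.5000·(cos -0.4882 − cos 0.2618) = 3.7069

(3.1804, 3.7069, -0.4882)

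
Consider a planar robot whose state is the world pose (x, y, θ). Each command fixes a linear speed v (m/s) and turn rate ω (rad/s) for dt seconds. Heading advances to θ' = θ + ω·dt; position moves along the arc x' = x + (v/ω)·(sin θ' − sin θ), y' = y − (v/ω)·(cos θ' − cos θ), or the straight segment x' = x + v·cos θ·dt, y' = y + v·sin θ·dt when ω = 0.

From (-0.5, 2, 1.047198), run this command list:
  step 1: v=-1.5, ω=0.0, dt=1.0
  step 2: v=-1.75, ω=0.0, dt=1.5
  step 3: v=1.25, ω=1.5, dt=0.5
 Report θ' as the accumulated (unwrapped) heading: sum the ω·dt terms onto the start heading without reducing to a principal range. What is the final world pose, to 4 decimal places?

step 1: θ'=1.0472 (straight) → pose (-1.2500, 0.7010, 1.0472)
step 2: θ'=1.0472 (straight) → pose (-2.5625, -1.5724, 1.0472)
step 3: θ'=1.7972 (R=0.8333) → pose (-2.4721, -0.9686, 1.7972)

(-2.4721, -0.9686, 1.7972)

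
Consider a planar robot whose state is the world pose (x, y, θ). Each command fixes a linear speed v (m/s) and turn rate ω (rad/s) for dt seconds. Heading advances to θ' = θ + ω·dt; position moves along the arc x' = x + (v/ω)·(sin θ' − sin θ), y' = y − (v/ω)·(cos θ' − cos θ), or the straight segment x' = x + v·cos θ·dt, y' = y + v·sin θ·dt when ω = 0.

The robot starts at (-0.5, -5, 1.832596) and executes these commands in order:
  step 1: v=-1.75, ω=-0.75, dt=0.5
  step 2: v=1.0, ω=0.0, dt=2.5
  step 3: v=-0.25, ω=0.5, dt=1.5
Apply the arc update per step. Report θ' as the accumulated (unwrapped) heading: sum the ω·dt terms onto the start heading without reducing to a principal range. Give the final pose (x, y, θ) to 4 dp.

step 1: θ'=1.4576 (R=2.3333) → pose (-0.4354, -5.8675, 1.4576)
step 2: θ'=1.4576 (straight) → pose (-0.1530, -3.3835, 1.4576)
step 3: θ'=2.2076 (R=-0.5000) → pose (-0.0582, -3.7373, 2.2076)

(-0.0582, -3.7373, 2.2076)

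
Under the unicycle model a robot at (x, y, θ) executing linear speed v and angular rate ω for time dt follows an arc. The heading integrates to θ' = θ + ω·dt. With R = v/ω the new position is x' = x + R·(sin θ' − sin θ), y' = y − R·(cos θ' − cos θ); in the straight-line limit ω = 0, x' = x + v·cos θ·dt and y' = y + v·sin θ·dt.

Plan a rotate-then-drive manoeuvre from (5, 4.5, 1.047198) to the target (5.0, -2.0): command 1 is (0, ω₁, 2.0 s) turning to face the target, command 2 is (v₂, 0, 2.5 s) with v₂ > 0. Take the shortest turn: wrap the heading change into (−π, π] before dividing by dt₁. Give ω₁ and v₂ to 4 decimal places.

ω₁ = -1.3090, v₂ = 2.6000

heading to target = atan2(-2−4.5, 5−5) = -1.5708
Δθ = wrap(-1.5708 − 1.0472) = -2.6180; ω₁ = Δθ/dt₁ = -1.3090
distance = √((5−5)² + (-2−4.5)²) = 6.5000; v₂ = distance/dt₂ = 2.6000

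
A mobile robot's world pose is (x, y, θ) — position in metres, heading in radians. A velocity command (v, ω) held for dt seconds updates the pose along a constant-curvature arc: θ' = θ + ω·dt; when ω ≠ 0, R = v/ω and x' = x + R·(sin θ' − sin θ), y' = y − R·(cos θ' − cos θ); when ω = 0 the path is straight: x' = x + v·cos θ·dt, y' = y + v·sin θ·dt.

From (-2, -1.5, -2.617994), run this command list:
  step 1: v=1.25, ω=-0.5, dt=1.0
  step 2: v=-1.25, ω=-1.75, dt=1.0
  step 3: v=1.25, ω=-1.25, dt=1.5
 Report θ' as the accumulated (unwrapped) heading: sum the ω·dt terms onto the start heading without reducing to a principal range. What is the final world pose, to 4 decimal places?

(-1.0368, -1.9179, -6.7430)

step 1: θ'=-3.1180 (R=-2.5000) → pose (-3.1910, -1.8342, -3.1180)
step 2: θ'=-4.8680 (R=0.7143) → pose (-2.4685, -2.6590, -4.8680)
step 3: θ'=-6.7430 (R=-1.0000) → pose (-1.0368, -1.9179, -6.7430)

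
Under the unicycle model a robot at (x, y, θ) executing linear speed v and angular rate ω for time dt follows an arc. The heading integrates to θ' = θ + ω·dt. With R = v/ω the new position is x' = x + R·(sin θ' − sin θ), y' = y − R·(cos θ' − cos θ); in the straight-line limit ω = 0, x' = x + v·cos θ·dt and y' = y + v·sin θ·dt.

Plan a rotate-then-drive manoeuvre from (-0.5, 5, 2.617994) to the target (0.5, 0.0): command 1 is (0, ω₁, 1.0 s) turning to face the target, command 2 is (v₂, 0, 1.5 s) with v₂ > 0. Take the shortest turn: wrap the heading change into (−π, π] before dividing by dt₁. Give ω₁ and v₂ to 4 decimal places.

ω₁ = 2.2918, v₂ = 3.3993

heading to target = atan2(0−5, 0.5−-0.5) = -1.3734
Δθ = wrap(-1.3734 − 2.6180) = 2.2918; ω₁ = Δθ/dt₁ = 2.2918
distance = √((0.5−-0.5)² + (0−5)²) = 5.0990; v₂ = distance/dt₂ = 3.3993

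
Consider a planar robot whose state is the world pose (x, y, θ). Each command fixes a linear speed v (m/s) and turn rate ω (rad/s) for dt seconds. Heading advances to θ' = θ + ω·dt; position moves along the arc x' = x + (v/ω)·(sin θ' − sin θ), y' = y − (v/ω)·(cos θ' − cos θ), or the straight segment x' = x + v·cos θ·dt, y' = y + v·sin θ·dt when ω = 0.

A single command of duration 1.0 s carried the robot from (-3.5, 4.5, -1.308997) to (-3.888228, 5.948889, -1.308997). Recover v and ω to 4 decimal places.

Δθ = -1.308997 − -1.308997 = 0.000000
ω = Δθ/dt = 0.000000/1.0 = 0.0000
ω = 0 → v = (Δx·cos θ + Δy·sin θ)/dt = -1.5000

v = -1.5000, ω = 0.0000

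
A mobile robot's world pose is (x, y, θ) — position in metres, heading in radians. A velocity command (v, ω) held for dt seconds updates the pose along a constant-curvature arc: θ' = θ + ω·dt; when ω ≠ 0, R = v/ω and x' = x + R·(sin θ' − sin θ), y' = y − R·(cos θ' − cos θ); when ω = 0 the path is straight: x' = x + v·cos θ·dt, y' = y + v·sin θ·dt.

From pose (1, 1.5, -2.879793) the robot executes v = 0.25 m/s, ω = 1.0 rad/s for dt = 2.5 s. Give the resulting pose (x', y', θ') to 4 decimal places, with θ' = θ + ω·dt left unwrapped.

θ' = -2.8798 + 1.0·2.5 = -0.3798
R = v/ω = 0.25/1.0 = 0.2500
x' = 1 + 0.2500·(sin -0.3798 − sin -2.8798) = 0.9720
y' = 1.5 − 0.2500·(cos -0.3798 − cos -2.8798) = 1.0263

(0.9720, 1.0263, -0.3798)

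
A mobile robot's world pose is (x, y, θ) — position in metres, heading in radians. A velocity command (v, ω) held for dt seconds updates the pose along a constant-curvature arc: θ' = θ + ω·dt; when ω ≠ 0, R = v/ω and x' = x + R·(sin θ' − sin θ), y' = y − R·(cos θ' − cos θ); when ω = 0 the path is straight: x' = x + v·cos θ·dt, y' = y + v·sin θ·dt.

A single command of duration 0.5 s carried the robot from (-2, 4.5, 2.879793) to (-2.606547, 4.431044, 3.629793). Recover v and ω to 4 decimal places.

Δθ = 3.629793 − 2.879793 = 0.750000
ω = Δθ/dt = 0.750000/0.5 = 1.5000
R = Δx/(sin θ' − sin θ) = 0.8333
v = R·ω = 0.8333·1.5000 = 1.2500

v = 1.2500, ω = 1.5000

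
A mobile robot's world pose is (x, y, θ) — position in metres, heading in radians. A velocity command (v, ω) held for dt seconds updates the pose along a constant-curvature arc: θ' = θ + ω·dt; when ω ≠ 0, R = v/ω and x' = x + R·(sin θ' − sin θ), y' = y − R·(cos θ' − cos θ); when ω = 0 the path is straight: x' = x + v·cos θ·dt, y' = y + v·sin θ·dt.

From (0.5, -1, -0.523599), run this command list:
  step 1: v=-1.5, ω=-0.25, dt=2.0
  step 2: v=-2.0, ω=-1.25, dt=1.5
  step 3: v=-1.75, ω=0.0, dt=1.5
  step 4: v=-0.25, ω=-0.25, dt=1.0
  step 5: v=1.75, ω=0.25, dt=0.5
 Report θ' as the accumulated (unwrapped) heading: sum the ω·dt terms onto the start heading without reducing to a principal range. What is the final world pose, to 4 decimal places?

step 1: θ'=-1.0236 (R=6.0000) → pose (-1.6239, 1.0744, -1.0236)
step 2: θ'=-2.8986 (R=1.6000) → pose (-0.6425, 3.4598, -2.8986)
step 3: θ'=-2.8986 (straight) → pose (1.9054, 4.0914, -2.8986)
step 4: θ'=-3.1486 (R=1.0000) → pose (2.1530, 4.1208, -3.1486)
step 5: θ'=-3.0236 (R=7.0000) → pose (1.2799, 4.0723, -3.0236)

(1.2799, 4.0723, -3.0236)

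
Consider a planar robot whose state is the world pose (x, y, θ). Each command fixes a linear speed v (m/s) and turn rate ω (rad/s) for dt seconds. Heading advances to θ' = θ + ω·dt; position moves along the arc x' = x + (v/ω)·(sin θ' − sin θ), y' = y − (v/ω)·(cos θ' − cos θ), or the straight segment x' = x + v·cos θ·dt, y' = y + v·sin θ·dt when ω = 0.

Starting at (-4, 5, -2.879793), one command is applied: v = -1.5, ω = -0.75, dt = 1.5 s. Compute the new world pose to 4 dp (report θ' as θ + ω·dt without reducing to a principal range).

θ' = -2.8798 + -0.75·1.5 = -4.0048
R = v/ω = -1.5/-0.75 = 2.0000
x' = -4 + 2.0000·(sin -4.0048 − sin -2.8798) = -1.9625
y' = 5 − 2.0000·(cos -4.0048 − cos -2.8798) = 4.3682

(-1.9625, 4.3682, -4.0048)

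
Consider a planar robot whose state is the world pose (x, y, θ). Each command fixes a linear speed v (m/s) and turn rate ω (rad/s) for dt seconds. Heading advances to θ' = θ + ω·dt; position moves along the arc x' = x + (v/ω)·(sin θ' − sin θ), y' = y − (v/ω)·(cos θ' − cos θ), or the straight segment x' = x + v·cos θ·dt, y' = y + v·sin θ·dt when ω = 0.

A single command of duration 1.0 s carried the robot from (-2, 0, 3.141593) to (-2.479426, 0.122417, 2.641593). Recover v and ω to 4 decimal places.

Δθ = 2.641593 − 3.141593 = -0.500000
ω = Δθ/dt = -0.500000/1.0 = -0.5000
R = Δx/(sin θ' − sin θ) = -1.0000
v = R·ω = -1.0000·-0.5000 = 0.5000

v = 0.5000, ω = -0.5000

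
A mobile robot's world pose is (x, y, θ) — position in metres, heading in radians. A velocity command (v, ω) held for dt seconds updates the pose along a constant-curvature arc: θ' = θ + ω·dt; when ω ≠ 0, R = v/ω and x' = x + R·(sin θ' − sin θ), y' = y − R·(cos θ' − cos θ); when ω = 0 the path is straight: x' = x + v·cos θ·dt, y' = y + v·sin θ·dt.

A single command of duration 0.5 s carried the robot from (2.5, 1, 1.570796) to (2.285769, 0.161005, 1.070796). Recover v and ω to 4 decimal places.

v = -1.7500, ω = -1.0000

Δθ = 1.070796 − 1.570796 = -0.500000
ω = Δθ/dt = -0.500000/0.5 = -1.0000
R = −Δy/(cos θ' − cos θ) = 1.7500
v = R·ω = 1.7500·-1.0000 = -1.7500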